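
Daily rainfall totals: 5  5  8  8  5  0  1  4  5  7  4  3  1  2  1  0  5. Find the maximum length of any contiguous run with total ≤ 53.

14

Extend to the right; shrink from the left whenever the sum exceeds 53:
→ 5: sum 5, len 1
→ 5: sum 10, len 2
→ 8: sum 18, len 3
→ 8: sum 26, len 4
→ 5: sum 31, len 5
→ 0: sum 31, len 6
→ 1: sum 32, len 7
→ 4: sum 36, len 8
→ 5: sum 41, len 9
→ 7: sum 48, len 10
→ 4: sum 52, len 11
→ 3 (dropped 5): sum 50, len 11
→ 1: sum 51, len 12
→ 2: sum 53, len 13
→ 1 (dropped 5): sum 49, len 13
→ 0: sum 49, len 14
→ 5 (dropped 8): sum 46, len 14
Longest length seen: 14.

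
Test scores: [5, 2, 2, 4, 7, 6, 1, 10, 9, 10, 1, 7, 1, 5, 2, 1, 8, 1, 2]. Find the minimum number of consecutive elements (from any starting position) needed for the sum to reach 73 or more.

15

Extend right; whenever the sum reaches 73, record the length and shrink from the left:
add 5: running sum 5 < 73
add 2: running sum 7 < 73
add 2: running sum 9 < 73
add 4: running sum 13 < 73
add 7: running sum 20 < 73
add 6: running sum 26 < 73
add 1: running sum 27 < 73
add 10: running sum 37 < 73
add 9: running sum 46 < 73
add 10: running sum 56 < 73
add 1: running sum 57 < 73
add 7: running sum 64 < 73
add 1: running sum 65 < 73
add 5: running sum 70 < 73
add 2: running sum 72 < 73
end 15: [5, 2, 2, 4, 7, 6, 1, 10, 9, 10, 1, 7, 1, 5, 2, 1] sum 73, len 16
end 16: [2, 4, 7, 6, 1, 10, 9, 10, 1, 7, 1, 5, 2, 1, 8] sum 74, len 15
end 17: [4, 7, 6, 1, 10, 9, 10, 1, 7, 1, 5, 2, 1, 8, 1] sum 73, len 15
end 18: [4, 7, 6, 1, 10, 9, 10, 1, 7, 1, 5, 2, 1, 8, 1, 2] sum 75, len 16
Shortest qualifying length: 15.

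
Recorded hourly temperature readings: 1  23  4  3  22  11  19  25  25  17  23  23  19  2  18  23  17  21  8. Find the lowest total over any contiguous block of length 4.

31

Window sums for each of the 16 positions:
(1, 23, 4, 3) → sum 31
(23, 4, 3, 22) → sum 52
(4, 3, 22, 11) → sum 40
(3, 22, 11, 19) → sum 55
(22, 11, 19, 25) → sum 77
(11, 19, 25, 25) → sum 80
(19, 25, 25, 17) → sum 86
(25, 25, 17, 23) → sum 90
(25, 17, 23, 23) → sum 88
(17, 23, 23, 19) → sum 82
(23, 23, 19, 2) → sum 67
(23, 19, 2, 18) → sum 62
(19, 2, 18, 23) → sum 62
(2, 18, 23, 17) → sum 60
(18, 23, 17, 21) → sum 79
(23, 17, 21, 8) → sum 69
Lowest of these is 31.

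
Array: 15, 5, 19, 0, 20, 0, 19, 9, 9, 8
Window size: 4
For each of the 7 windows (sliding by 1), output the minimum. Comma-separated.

0, 0, 0, 0, 0, 0, 8

[15, 5, 19, 0] → min 0
[5, 19, 0, 20] → min 0
[19, 0, 20, 0] → min 0
[0, 20, 0, 19] → min 0
[20, 0, 19, 9] → min 0
[0, 19, 9, 9] → min 0
[19, 9, 9, 8] → min 8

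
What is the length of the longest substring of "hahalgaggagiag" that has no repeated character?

[h] len 1
[h, a] len 2
[a, h] len 2
[h, a] len 2
[h, a, l] len 3
[h, a, l, g] len 4
[l, g, a] len 3
[a, g] len 2
[g] len 1
[g, a] len 2
[a, g] len 2
[a, g, i] len 3
[g, i, a] len 3
[i, a, g] len 3
Longest all-distinct length: 4.

4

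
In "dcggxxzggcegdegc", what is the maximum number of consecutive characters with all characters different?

4

add d: [d] len 1
add c: [d, c] len 2
add g: [d, c, g] len 3
add g (repeat g, move left end past it): [g] len 1
add x: [g, x] len 2
add x (repeat x, move left end past it): [x] len 1
add z: [x, z] len 2
add g: [x, z, g] len 3
add g (repeat g, move left end past it): [g] len 1
add c: [g, c] len 2
add e: [g, c, e] len 3
add g (repeat g, move left end past it): [c, e, g] len 3
add d: [c, e, g, d] len 4
add e (repeat e, move left end past it): [g, d, e] len 3
add g (repeat g, move left end past it): [d, e, g] len 3
add c: [d, e, g, c] len 4
Longest all-distinct length: 4.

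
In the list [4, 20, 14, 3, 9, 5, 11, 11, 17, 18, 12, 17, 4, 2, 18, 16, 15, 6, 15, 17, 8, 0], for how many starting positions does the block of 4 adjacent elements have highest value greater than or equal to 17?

15

(4, 20, 14, 3) → max 20  ≥ 17 ✓
(20, 14, 3, 9) → max 20  ≥ 17 ✓
(14, 3, 9, 5) → max 14
(3, 9, 5, 11) → max 11
(9, 5, 11, 11) → max 11
(5, 11, 11, 17) → max 17  ≥ 17 ✓
(11, 11, 17, 18) → max 18  ≥ 17 ✓
(11, 17, 18, 12) → max 18  ≥ 17 ✓
(17, 18, 12, 17) → max 18  ≥ 17 ✓
(18, 12, 17, 4) → max 18  ≥ 17 ✓
(12, 17, 4, 2) → max 17  ≥ 17 ✓
(17, 4, 2, 18) → max 18  ≥ 17 ✓
(4, 2, 18, 16) → max 18  ≥ 17 ✓
(2, 18, 16, 15) → max 18  ≥ 17 ✓
(18, 16, 15, 6) → max 18  ≥ 17 ✓
(16, 15, 6, 15) → max 16
(15, 6, 15, 17) → max 17  ≥ 17 ✓
(6, 15, 17, 8) → max 17  ≥ 17 ✓
(15, 17, 8, 0) → max 17  ≥ 17 ✓
15 windows satisfy the condition.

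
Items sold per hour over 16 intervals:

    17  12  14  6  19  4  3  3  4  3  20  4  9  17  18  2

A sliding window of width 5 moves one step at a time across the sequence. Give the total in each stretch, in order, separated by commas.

68, 55, 46, 35, 33, 17, 33, 34, 40, 53, 68, 50

Sliding a size-5 window across the 16 values:
[17, 12, 14, 6, 19] → sum 68
[12, 14, 6, 19, 4] → sum 55
[14, 6, 19, 4, 3] → sum 46
[6, 19, 4, 3, 3] → sum 35
[19, 4, 3, 3, 4] → sum 33
[4, 3, 3, 4, 3] → sum 17
[3, 3, 4, 3, 20] → sum 33
[3, 4, 3, 20, 4] → sum 34
[4, 3, 20, 4, 9] → sum 40
[3, 20, 4, 9, 17] → sum 53
[20, 4, 9, 17, 18] → sum 68
[4, 9, 17, 18, 2] → sum 50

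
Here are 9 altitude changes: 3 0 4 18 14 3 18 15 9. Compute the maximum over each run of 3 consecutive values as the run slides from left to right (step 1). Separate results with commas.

4, 18, 18, 18, 18, 18, 18

(3, 0, 4) → max 4
(0, 4, 18) → max 18
(4, 18, 14) → max 18
(18, 14, 3) → max 18
(14, 3, 18) → max 18
(3, 18, 15) → max 18
(18, 15, 9) → max 18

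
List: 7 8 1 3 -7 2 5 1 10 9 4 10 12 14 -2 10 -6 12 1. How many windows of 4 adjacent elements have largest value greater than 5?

13

[7, 8, 1, 3] → max 8  > 5 ✓
[8, 1, 3, -7] → max 8  > 5 ✓
[1, 3, -7, 2] → max 3
[3, -7, 2, 5] → max 5
[-7, 2, 5, 1] → max 5
[2, 5, 1, 10] → max 10  > 5 ✓
[5, 1, 10, 9] → max 10  > 5 ✓
[1, 10, 9, 4] → max 10  > 5 ✓
[10, 9, 4, 10] → max 10  > 5 ✓
[9, 4, 10, 12] → max 12  > 5 ✓
[4, 10, 12, 14] → max 14  > 5 ✓
[10, 12, 14, -2] → max 14  > 5 ✓
[12, 14, -2, 10] → max 14  > 5 ✓
[14, -2, 10, -6] → max 14  > 5 ✓
[-2, 10, -6, 12] → max 12  > 5 ✓
[10, -6, 12, 1] → max 12  > 5 ✓
13 windows satisfy the condition.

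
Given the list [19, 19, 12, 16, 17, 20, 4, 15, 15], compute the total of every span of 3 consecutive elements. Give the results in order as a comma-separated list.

[19, 19, 12] → sum 50
[19, 12, 16] → sum 47
[12, 16, 17] → sum 45
[16, 17, 20] → sum 53
[17, 20, 4] → sum 41
[20, 4, 15] → sum 39
[4, 15, 15] → sum 34

50, 47, 45, 53, 41, 39, 34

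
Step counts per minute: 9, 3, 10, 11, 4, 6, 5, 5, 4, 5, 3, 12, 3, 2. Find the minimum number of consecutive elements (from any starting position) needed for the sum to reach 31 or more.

4

Extend right; whenever the sum reaches 31, record the length and shrink from the left:
add 9: running sum 9 < 31
add 3: running sum 12 < 31
add 10: running sum 22 < 31
end 3: [9, 3, 10, 11] sum 33, len 4
end 4: [9, 3, 10, 11, 4] sum 37, len 5
end 5: [10, 11, 4, 6] sum 31, len 4
end 6: [10, 11, 4, 6, 5] sum 36, len 5
end 7: [11, 4, 6, 5, 5] sum 31, len 5
end 8: [11, 4, 6, 5, 5, 4] sum 35, len 6
end 9: [11, 4, 6, 5, 5, 4, 5] sum 40, len 7
end 10: [4, 6, 5, 5, 4, 5, 3] sum 32, len 7
end 11: [5, 5, 4, 5, 3, 12] sum 34, len 6
end 12: [5, 4, 5, 3, 12, 3] sum 32, len 6
end 13: [5, 4, 5, 3, 12, 3, 2] sum 34, len 7
Shortest qualifying length: 4.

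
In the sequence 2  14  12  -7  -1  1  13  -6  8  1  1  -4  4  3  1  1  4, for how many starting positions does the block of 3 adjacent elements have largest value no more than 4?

2 14 12 → max 14
14 12 -7 → max 14
12 -7 -1 → max 12
-7 -1 1 → max 1  ≤ 4 ✓
-1 1 13 → max 13
1 13 -6 → max 13
13 -6 8 → max 13
-6 8 1 → max 8
8 1 1 → max 8
1 1 -4 → max 1  ≤ 4 ✓
1 -4 4 → max 4  ≤ 4 ✓
-4 4 3 → max 4  ≤ 4 ✓
4 3 1 → max 4  ≤ 4 ✓
3 1 1 → max 3  ≤ 4 ✓
1 1 4 → max 4  ≤ 4 ✓
7 windows satisfy the condition.

7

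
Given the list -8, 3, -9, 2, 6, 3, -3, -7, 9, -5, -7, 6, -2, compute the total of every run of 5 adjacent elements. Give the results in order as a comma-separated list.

(-8, 3, -9, 2, 6) → sum -6
(3, -9, 2, 6, 3) → sum 5
(-9, 2, 6, 3, -3) → sum -1
(2, 6, 3, -3, -7) → sum 1
(6, 3, -3, -7, 9) → sum 8
(3, -3, -7, 9, -5) → sum -3
(-3, -7, 9, -5, -7) → sum -13
(-7, 9, -5, -7, 6) → sum -4
(9, -5, -7, 6, -2) → sum 1

-6, 5, -1, 1, 8, -3, -13, -4, 1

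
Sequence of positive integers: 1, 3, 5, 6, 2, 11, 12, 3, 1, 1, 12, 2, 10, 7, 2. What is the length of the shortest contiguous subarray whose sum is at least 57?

add 1: running sum 1 < 57
add 3: running sum 4 < 57
add 5: running sum 9 < 57
add 6: running sum 15 < 57
add 2: running sum 17 < 57
add 11: running sum 28 < 57
add 12: running sum 40 < 57
add 3: running sum 43 < 57
add 1: running sum 44 < 57
add 1: running sum 45 < 57
add 12: shortest ending here [1, 3, 5, 6, 2, 11, 12, 3, 1, 1, 12] sum 57, len 11
add 2: shortest ending here [3, 5, 6, 2, 11, 12, 3, 1, 1, 12, 2] sum 58, len 11
add 10: shortest ending here [6, 2, 11, 12, 3, 1, 1, 12, 2, 10] sum 60, len 10
add 7: shortest ending here [11, 12, 3, 1, 1, 12, 2, 10, 7] sum 59, len 9
add 2: shortest ending here [11, 12, 3, 1, 1, 12, 2, 10, 7, 2] sum 61, len 10
Shortest qualifying length: 9.

9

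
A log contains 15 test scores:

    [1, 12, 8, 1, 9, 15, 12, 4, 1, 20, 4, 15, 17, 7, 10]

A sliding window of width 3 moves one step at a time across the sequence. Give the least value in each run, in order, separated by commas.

[1, 12, 8] → min 1
[12, 8, 1] → min 1
[8, 1, 9] → min 1
[1, 9, 15] → min 1
[9, 15, 12] → min 9
[15, 12, 4] → min 4
[12, 4, 1] → min 1
[4, 1, 20] → min 1
[1, 20, 4] → min 1
[20, 4, 15] → min 4
[4, 15, 17] → min 4
[15, 17, 7] → min 7
[17, 7, 10] → min 7

1, 1, 1, 1, 9, 4, 1, 1, 1, 4, 4, 7, 7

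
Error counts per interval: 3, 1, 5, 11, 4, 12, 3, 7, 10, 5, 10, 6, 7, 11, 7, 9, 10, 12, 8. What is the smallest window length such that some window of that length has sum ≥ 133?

17

add 3: running sum 3 < 133
add 1: running sum 4 < 133
add 5: running sum 9 < 133
add 11: running sum 20 < 133
add 4: running sum 24 < 133
add 12: running sum 36 < 133
add 3: running sum 39 < 133
add 7: running sum 46 < 133
add 10: running sum 56 < 133
add 5: running sum 61 < 133
add 10: running sum 71 < 133
add 6: running sum 77 < 133
add 7: running sum 84 < 133
add 11: running sum 95 < 133
add 7: running sum 102 < 133
add 9: running sum 111 < 133
add 10: running sum 121 < 133
end 17: [3, 1, 5, 11, 4, 12, 3, 7, 10, 5, 10, 6, 7, 11, 7, 9, 10, 12] sum 133, len 18
end 18: [5, 11, 4, 12, 3, 7, 10, 5, 10, 6, 7, 11, 7, 9, 10, 12, 8] sum 137, len 17
Shortest qualifying length: 17.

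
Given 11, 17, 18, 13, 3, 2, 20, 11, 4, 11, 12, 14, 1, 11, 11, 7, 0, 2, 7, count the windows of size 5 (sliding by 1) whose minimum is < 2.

11 17 18 13 3 → min 3
17 18 13 3 2 → min 2
18 13 3 2 20 → min 2
13 3 2 20 11 → min 2
3 2 20 11 4 → min 2
2 20 11 4 11 → min 2
20 11 4 11 12 → min 4
11 4 11 12 14 → min 4
4 11 12 14 1 → min 1  < 2 ✓
11 12 14 1 11 → min 1  < 2 ✓
12 14 1 11 11 → min 1  < 2 ✓
14 1 11 11 7 → min 1  < 2 ✓
1 11 11 7 0 → min 0  < 2 ✓
11 11 7 0 2 → min 0  < 2 ✓
11 7 0 2 7 → min 0  < 2 ✓
7 windows satisfy the condition.

7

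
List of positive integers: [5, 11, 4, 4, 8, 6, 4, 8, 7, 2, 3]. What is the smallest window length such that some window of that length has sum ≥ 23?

4

add 5: running sum 5 < 23
add 11: running sum 16 < 23
add 4: running sum 20 < 23
end 3: [5, 11, 4, 4] sum 24, len 4
end 4: [11, 4, 4, 8] sum 27, len 4
end 5: [11, 4, 4, 8, 6] sum 33, len 5
end 6: [4, 4, 8, 6, 4] sum 26, len 5
end 7: [8, 6, 4, 8] sum 26, len 4
end 8: [6, 4, 8, 7] sum 25, len 4
end 9: [6, 4, 8, 7, 2] sum 27, len 5
end 10: [4, 8, 7, 2, 3] sum 24, len 5
Shortest qualifying length: 4.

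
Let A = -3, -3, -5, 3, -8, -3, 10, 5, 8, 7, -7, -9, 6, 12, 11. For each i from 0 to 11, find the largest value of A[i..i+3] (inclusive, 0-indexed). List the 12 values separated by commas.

3, 3, 3, 10, 10, 10, 10, 8, 8, 7, 12, 12

[-3, -3, -5, 3] → max 3
[-3, -5, 3, -8] → max 3
[-5, 3, -8, -3] → max 3
[3, -8, -3, 10] → max 10
[-8, -3, 10, 5] → max 10
[-3, 10, 5, 8] → max 10
[10, 5, 8, 7] → max 10
[5, 8, 7, -7] → max 8
[8, 7, -7, -9] → max 8
[7, -7, -9, 6] → max 7
[-7, -9, 6, 12] → max 12
[-9, 6, 12, 11] → max 12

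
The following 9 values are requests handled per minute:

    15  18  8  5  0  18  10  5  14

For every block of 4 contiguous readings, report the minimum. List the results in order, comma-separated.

5, 0, 0, 0, 0, 5

(15, 18, 8, 5) → min 5
(18, 8, 5, 0) → min 0
(8, 5, 0, 18) → min 0
(5, 0, 18, 10) → min 0
(0, 18, 10, 5) → min 0
(18, 10, 5, 14) → min 5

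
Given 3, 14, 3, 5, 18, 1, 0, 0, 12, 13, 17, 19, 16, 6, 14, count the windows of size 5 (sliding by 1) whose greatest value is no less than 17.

10

(3, 14, 3, 5, 18) → max 18  ≥ 17 ✓
(14, 3, 5, 18, 1) → max 18  ≥ 17 ✓
(3, 5, 18, 1, 0) → max 18  ≥ 17 ✓
(5, 18, 1, 0, 0) → max 18  ≥ 17 ✓
(18, 1, 0, 0, 12) → max 18  ≥ 17 ✓
(1, 0, 0, 12, 13) → max 13
(0, 0, 12, 13, 17) → max 17  ≥ 17 ✓
(0, 12, 13, 17, 19) → max 19  ≥ 17 ✓
(12, 13, 17, 19, 16) → max 19  ≥ 17 ✓
(13, 17, 19, 16, 6) → max 19  ≥ 17 ✓
(17, 19, 16, 6, 14) → max 19  ≥ 17 ✓
10 windows satisfy the condition.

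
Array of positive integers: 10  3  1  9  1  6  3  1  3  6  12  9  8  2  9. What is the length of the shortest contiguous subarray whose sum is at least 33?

add 10: running sum 10 < 33
add 3: running sum 13 < 33
add 1: running sum 14 < 33
add 9: running sum 23 < 33
add 1: running sum 24 < 33
add 6: running sum 30 < 33
end 6: [10, 3, 1, 9, 1, 6, 3] sum 33, len 7
end 7: [10, 3, 1, 9, 1, 6, 3, 1] sum 34, len 8
end 8: [10, 3, 1, 9, 1, 6, 3, 1, 3] sum 37, len 9
end 9: [3, 1, 9, 1, 6, 3, 1, 3, 6] sum 33, len 9
end 10: [9, 1, 6, 3, 1, 3, 6, 12] sum 41, len 8
end 11: [3, 1, 3, 6, 12, 9] sum 34, len 6
end 12: [6, 12, 9, 8] sum 35, len 4
end 13: [6, 12, 9, 8, 2] sum 37, len 5
end 14: [12, 9, 8, 2, 9] sum 40, len 5
Shortest qualifying length: 4.

4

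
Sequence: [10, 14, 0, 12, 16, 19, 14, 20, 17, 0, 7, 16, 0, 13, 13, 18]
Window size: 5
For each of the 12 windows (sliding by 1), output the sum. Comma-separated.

52, 61, 61, 81, 86, 70, 58, 60, 40, 36, 49, 60

Sliding a size-5 window across the 16 values:
[10, 14, 0, 12, 16] → sum 52
[14, 0, 12, 16, 19] → sum 61
[0, 12, 16, 19, 14] → sum 61
[12, 16, 19, 14, 20] → sum 81
[16, 19, 14, 20, 17] → sum 86
[19, 14, 20, 17, 0] → sum 70
[14, 20, 17, 0, 7] → sum 58
[20, 17, 0, 7, 16] → sum 60
[17, 0, 7, 16, 0] → sum 40
[0, 7, 16, 0, 13] → sum 36
[7, 16, 0, 13, 13] → sum 49
[16, 0, 13, 13, 18] → sum 60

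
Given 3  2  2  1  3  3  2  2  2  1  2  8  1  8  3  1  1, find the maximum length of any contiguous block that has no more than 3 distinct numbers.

11

add 3: window [3] (1 distinct), len 1
add 2: window [3, 2] (2 distinct), len 2
add 2: window [3, 2, 2] (2 distinct), len 3
add 1: window [3, 2, 2, 1] (3 distinct), len 4
add 3: window [3, 2, 2, 1, 3] (3 distinct), len 5
add 3: window [3, 2, 2, 1, 3, 3] (3 distinct), len 6
add 2: window [3, 2, 2, 1, 3, 3, 2] (3 distinct), len 7
add 2: window [3, 2, 2, 1, 3, 3, 2, 2] (3 distinct), len 8
add 2: window [3, 2, 2, 1, 3, 3, 2, 2, 2] (3 distinct), len 9
add 1: window [3, 2, 2, 1, 3, 3, 2, 2, 2, 1] (3 distinct), len 10
add 2: window [3, 2, 2, 1, 3, 3, 2, 2, 2, 1, 2] (3 distinct), len 11
add 8: window [2, 2, 2, 1, 2, 8] (3 distinct), len 6
add 1: window [2, 2, 2, 1, 2, 8, 1] (3 distinct), len 7
add 8: window [2, 2, 2, 1, 2, 8, 1, 8] (3 distinct), len 8
add 3: window [8, 1, 8, 3] (3 distinct), len 4
add 1: window [8, 1, 8, 3, 1] (3 distinct), len 5
add 1: window [8, 1, 8, 3, 1, 1] (3 distinct), len 6
Longest length with ≤3 distinct: 11.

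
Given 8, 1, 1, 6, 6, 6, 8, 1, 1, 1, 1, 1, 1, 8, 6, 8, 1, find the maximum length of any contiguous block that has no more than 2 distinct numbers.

Extend right; when distinct count exceeds 2, shrink from the left:
add 8: window [8] (1 distinct), len 1
add 1: window [8, 1] (2 distinct), len 2
add 1: window [8, 1, 1] (2 distinct), len 3
add 6: window [1, 1, 6] (2 distinct), len 3
add 6: window [1, 1, 6, 6] (2 distinct), len 4
add 6: window [1, 1, 6, 6, 6] (2 distinct), len 5
add 8: window [6, 6, 6, 8] (2 distinct), len 4
add 1: window [8, 1] (2 distinct), len 2
add 1: window [8, 1, 1] (2 distinct), len 3
add 1: window [8, 1, 1, 1] (2 distinct), len 4
add 1: window [8, 1, 1, 1, 1] (2 distinct), len 5
add 1: window [8, 1, 1, 1, 1, 1] (2 distinct), len 6
add 1: window [8, 1, 1, 1, 1, 1, 1] (2 distinct), len 7
add 8: window [8, 1, 1, 1, 1, 1, 1, 8] (2 distinct), len 8
add 6: window [8, 6] (2 distinct), len 2
add 8: window [8, 6, 8] (2 distinct), len 3
add 1: window [8, 1] (2 distinct), len 2
Longest length with ≤2 distinct: 8.

8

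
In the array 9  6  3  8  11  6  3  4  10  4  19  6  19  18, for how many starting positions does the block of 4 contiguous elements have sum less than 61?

10

(9, 6, 3, 8) → sum 26  < 61 ✓
(6, 3, 8, 11) → sum 28  < 61 ✓
(3, 8, 11, 6) → sum 28  < 61 ✓
(8, 11, 6, 3) → sum 28  < 61 ✓
(11, 6, 3, 4) → sum 24  < 61 ✓
(6, 3, 4, 10) → sum 23  < 61 ✓
(3, 4, 10, 4) → sum 21  < 61 ✓
(4, 10, 4, 19) → sum 37  < 61 ✓
(10, 4, 19, 6) → sum 39  < 61 ✓
(4, 19, 6, 19) → sum 48  < 61 ✓
(19, 6, 19, 18) → sum 62
10 windows satisfy the condition.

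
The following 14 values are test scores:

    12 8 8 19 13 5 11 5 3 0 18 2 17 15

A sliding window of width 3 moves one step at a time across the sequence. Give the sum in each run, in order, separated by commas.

28, 35, 40, 37, 29, 21, 19, 8, 21, 20, 37, 34

[12, 8, 8] → sum 28
[8, 8, 19] → sum 35
[8, 19, 13] → sum 40
[19, 13, 5] → sum 37
[13, 5, 11] → sum 29
[5, 11, 5] → sum 21
[11, 5, 3] → sum 19
[5, 3, 0] → sum 8
[3, 0, 18] → sum 21
[0, 18, 2] → sum 20
[18, 2, 17] → sum 37
[2, 17, 15] → sum 34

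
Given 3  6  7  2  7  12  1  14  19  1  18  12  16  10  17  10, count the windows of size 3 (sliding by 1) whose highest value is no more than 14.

(3, 6, 7) → max 7  ≤ 14 ✓
(6, 7, 2) → max 7  ≤ 14 ✓
(7, 2, 7) → max 7  ≤ 14 ✓
(2, 7, 12) → max 12  ≤ 14 ✓
(7, 12, 1) → max 12  ≤ 14 ✓
(12, 1, 14) → max 14  ≤ 14 ✓
(1, 14, 19) → max 19
(14, 19, 1) → max 19
(19, 1, 18) → max 19
(1, 18, 12) → max 18
(18, 12, 16) → max 18
(12, 16, 10) → max 16
(16, 10, 17) → max 17
(10, 17, 10) → max 17
6 windows satisfy the condition.

6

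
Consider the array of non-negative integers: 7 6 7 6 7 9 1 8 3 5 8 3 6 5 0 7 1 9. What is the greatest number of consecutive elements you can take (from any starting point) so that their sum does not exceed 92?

17

[7] sum 7 len 1
[7, 6] sum 13 len 2
[7, 6, 7] sum 20 len 3
[7, 6, 7, 6] sum 26 len 4
[7, 6, 7, 6, 7] sum 33 len 5
[7, 6, 7, 6, 7, 9] sum 42 len 6
[7, 6, 7, 6, 7, 9, 1] sum 43 len 7
[7, 6, 7, 6, 7, 9, 1, 8] sum 51 len 8
[7, 6, 7, 6, 7, 9, 1, 8, 3] sum 54 len 9
[7, 6, 7, 6, 7, 9, 1, 8, 3, 5] sum 59 len 10
[7, 6, 7, 6, 7, 9, 1, 8, 3, 5, 8] sum 67 len 11
[7, 6, 7, 6, 7, 9, 1, 8, 3, 5, 8, 3] sum 70 len 12
[7, 6, 7, 6, 7, 9, 1, 8, 3, 5, 8, 3, 6] sum 76 len 13
[7, 6, 7, 6, 7, 9, 1, 8, 3, 5, 8, 3, 6, 5] sum 81 len 14
[7, 6, 7, 6, 7, 9, 1, 8, 3, 5, 8, 3, 6, 5, 0] sum 81 len 15
[7, 6, 7, 6, 7, 9, 1, 8, 3, 5, 8, 3, 6, 5, 0, 7] sum 88 len 16
[7, 6, 7, 6, 7, 9, 1, 8, 3, 5, 8, 3, 6, 5, 0, 7, 1] sum 89 len 17
[6, 7, 6, 7, 9, 1, 8, 3, 5, 8, 3, 6, 5, 0, 7, 1, 9] sum 91 len 17
Longest length seen: 17.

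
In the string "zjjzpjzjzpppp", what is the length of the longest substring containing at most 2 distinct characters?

Extend right; when distinct count exceeds 2, shrink from the left:
[z] 1 distinct, len 1
[z, j] 2 distinct, len 2
[z, j, j] 2 distinct, len 3
[z, j, j, z] 2 distinct, len 4
[z, p] 2 distinct, len 2
[p, j] 2 distinct, len 2
[j, z] 2 distinct, len 2
[j, z, j] 2 distinct, len 3
[j, z, j, z] 2 distinct, len 4
[z, p] 2 distinct, len 2
[z, p, p] 2 distinct, len 3
[z, p, p, p] 2 distinct, len 4
[z, p, p, p, p] 2 distinct, len 5
Longest length with ≤2 distinct: 5.

5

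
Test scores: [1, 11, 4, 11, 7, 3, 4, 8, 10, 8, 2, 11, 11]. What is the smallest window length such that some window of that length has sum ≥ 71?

add 1: running sum 1 < 71
add 11: running sum 12 < 71
add 4: running sum 16 < 71
add 11: running sum 27 < 71
add 7: running sum 34 < 71
add 3: running sum 37 < 71
add 4: running sum 41 < 71
add 8: running sum 49 < 71
add 10: running sum 59 < 71
add 8: running sum 67 < 71
add 2: running sum 69 < 71
add 11: shortest ending here [11, 4, 11, 7, 3, 4, 8, 10, 8, 2, 11] sum 79, len 11
add 11: shortest ending here [11, 7, 3, 4, 8, 10, 8, 2, 11, 11] sum 75, len 10
Shortest qualifying length: 10.

10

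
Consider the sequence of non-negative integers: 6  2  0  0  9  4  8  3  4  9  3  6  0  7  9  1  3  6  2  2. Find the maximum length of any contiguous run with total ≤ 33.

Extend to the right; shrink from the left whenever the sum exceeds 33:
[6] sum 6 len 1
[6, 2] sum 8 len 2
[6, 2, 0] sum 8 len 3
[6, 2, 0, 0] sum 8 len 4
[6, 2, 0, 0, 9] sum 17 len 5
[6, 2, 0, 0, 9, 4] sum 21 len 6
[6, 2, 0, 0, 9, 4, 8] sum 29 len 7
[6, 2, 0, 0, 9, 4, 8, 3] sum 32 len 8
[2, 0, 0, 9, 4, 8, 3, 4] sum 30 len 8
[4, 8, 3, 4, 9] sum 28 len 5
[4, 8, 3, 4, 9, 3] sum 31 len 6
[8, 3, 4, 9, 3, 6] sum 33 len 6
[8, 3, 4, 9, 3, 6, 0] sum 33 len 7
[3, 4, 9, 3, 6, 0, 7] sum 32 len 7
[3, 6, 0, 7, 9] sum 25 len 5
[3, 6, 0, 7, 9, 1] sum 26 len 6
[3, 6, 0, 7, 9, 1, 3] sum 29 len 7
[6, 0, 7, 9, 1, 3, 6] sum 32 len 7
[0, 7, 9, 1, 3, 6, 2] sum 28 len 7
[0, 7, 9, 1, 3, 6, 2, 2] sum 30 len 8
Longest length seen: 8.

8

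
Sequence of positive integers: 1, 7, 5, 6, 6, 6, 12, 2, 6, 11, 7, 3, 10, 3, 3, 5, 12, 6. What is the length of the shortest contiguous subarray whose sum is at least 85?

add 1: running sum 1 < 85
add 7: running sum 8 < 85
add 5: running sum 13 < 85
add 6: running sum 19 < 85
add 6: running sum 25 < 85
add 6: running sum 31 < 85
add 12: running sum 43 < 85
add 2: running sum 45 < 85
add 6: running sum 51 < 85
add 11: running sum 62 < 85
add 7: running sum 69 < 85
add 3: running sum 72 < 85
add 10: running sum 82 < 85
end 13: [1, 7, 5, 6, 6, 6, 12, 2, 6, 11, 7, 3, 10, 3] sum 85, len 14
end 14: [7, 5, 6, 6, 6, 12, 2, 6, 11, 7, 3, 10, 3, 3] sum 87, len 14
end 15: [5, 6, 6, 6, 12, 2, 6, 11, 7, 3, 10, 3, 3, 5] sum 85, len 14
end 16: [6, 6, 12, 2, 6, 11, 7, 3, 10, 3, 3, 5, 12] sum 86, len 13
end 17: [6, 12, 2, 6, 11, 7, 3, 10, 3, 3, 5, 12, 6] sum 86, len 13
Shortest qualifying length: 13.

13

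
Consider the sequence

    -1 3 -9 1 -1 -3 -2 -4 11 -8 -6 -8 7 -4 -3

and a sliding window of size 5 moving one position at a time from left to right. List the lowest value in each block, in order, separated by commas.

-9, -9, -9, -4, -4, -8, -8, -8, -8, -8, -8

Sliding a size-5 window across the 15 values:
[-1, 3, -9, 1, -1] → min -9
[3, -9, 1, -1, -3] → min -9
[-9, 1, -1, -3, -2] → min -9
[1, -1, -3, -2, -4] → min -4
[-1, -3, -2, -4, 11] → min -4
[-3, -2, -4, 11, -8] → min -8
[-2, -4, 11, -8, -6] → min -8
[-4, 11, -8, -6, -8] → min -8
[11, -8, -6, -8, 7] → min -8
[-8, -6, -8, 7, -4] → min -8
[-6, -8, 7, -4, -3] → min -8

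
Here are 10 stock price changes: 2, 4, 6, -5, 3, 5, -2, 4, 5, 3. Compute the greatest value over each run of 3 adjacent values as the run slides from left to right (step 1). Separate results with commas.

6, 6, 6, 5, 5, 5, 5, 5

2 4 6 → max 6
4 6 -5 → max 6
6 -5 3 → max 6
-5 3 5 → max 5
3 5 -2 → max 5
5 -2 4 → max 5
-2 4 5 → max 5
4 5 3 → max 5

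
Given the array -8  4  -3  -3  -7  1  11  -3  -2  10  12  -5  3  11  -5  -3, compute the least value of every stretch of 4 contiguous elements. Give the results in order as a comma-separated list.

[-8, 4, -3, -3] → min -8
[4, -3, -3, -7] → min -7
[-3, -3, -7, 1] → min -7
[-3, -7, 1, 11] → min -7
[-7, 1, 11, -3] → min -7
[1, 11, -3, -2] → min -3
[11, -3, -2, 10] → min -3
[-3, -2, 10, 12] → min -3
[-2, 10, 12, -5] → min -5
[10, 12, -5, 3] → min -5
[12, -5, 3, 11] → min -5
[-5, 3, 11, -5] → min -5
[3, 11, -5, -3] → min -5

-8, -7, -7, -7, -7, -3, -3, -3, -5, -5, -5, -5, -5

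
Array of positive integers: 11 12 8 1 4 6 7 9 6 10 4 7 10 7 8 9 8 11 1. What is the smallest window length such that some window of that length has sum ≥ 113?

16

Extend right; whenever the sum reaches 113, record the length and shrink from the left:
add 11: running sum 11 < 113
add 12: running sum 23 < 113
add 8: running sum 31 < 113
add 1: running sum 32 < 113
add 4: running sum 36 < 113
add 6: running sum 42 < 113
add 7: running sum 49 < 113
add 9: running sum 58 < 113
add 6: running sum 64 < 113
add 10: running sum 74 < 113
add 4: running sum 78 < 113
add 7: running sum 85 < 113
add 10: running sum 95 < 113
add 7: running sum 102 < 113
add 8: running sum 110 < 113
end 15: [11, 12, 8, 1, 4, 6, 7, 9, 6, 10, 4, 7, 10, 7, 8, 9] sum 119, len 16
end 16: [12, 8, 1, 4, 6, 7, 9, 6, 10, 4, 7, 10, 7, 8, 9, 8] sum 116, len 16
end 17: [8, 1, 4, 6, 7, 9, 6, 10, 4, 7, 10, 7, 8, 9, 8, 11] sum 115, len 16
end 18: [8, 1, 4, 6, 7, 9, 6, 10, 4, 7, 10, 7, 8, 9, 8, 11, 1] sum 116, len 17
Shortest qualifying length: 16.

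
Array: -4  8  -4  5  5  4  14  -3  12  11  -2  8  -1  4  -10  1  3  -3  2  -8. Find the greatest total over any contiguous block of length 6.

43

(-4, 8, -4, 5, 5, 4) → sum 14
(8, -4, 5, 5, 4, 14) → sum 32
(-4, 5, 5, 4, 14, -3) → sum 21
(5, 5, 4, 14, -3, 12) → sum 37
(5, 4, 14, -3, 12, 11) → sum 43
(4, 14, -3, 12, 11, -2) → sum 36
(14, -3, 12, 11, -2, 8) → sum 40
(-3, 12, 11, -2, 8, -1) → sum 25
(12, 11, -2, 8, -1, 4) → sum 32
(11, -2, 8, -1, 4, -10) → sum 10
(-2, 8, -1, 4, -10, 1) → sum 0
(8, -1, 4, -10, 1, 3) → sum 5
(-1, 4, -10, 1, 3, -3) → sum -6
(4, -10, 1, 3, -3, 2) → sum -3
(-10, 1, 3, -3, 2, -8) → sum -15
Greatest of these is 43.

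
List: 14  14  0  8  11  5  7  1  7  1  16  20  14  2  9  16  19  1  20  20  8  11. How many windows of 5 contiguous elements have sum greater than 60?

14 14 0 8 11 → sum 47
14 0 8 11 5 → sum 38
0 8 11 5 7 → sum 31
8 11 5 7 1 → sum 32
11 5 7 1 7 → sum 31
5 7 1 7 1 → sum 21
7 1 7 1 16 → sum 32
1 7 1 16 20 → sum 45
7 1 16 20 14 → sum 58
1 16 20 14 2 → sum 53
16 20 14 2 9 → sum 61  > 60 ✓
20 14 2 9 16 → sum 61  > 60 ✓
14 2 9 16 19 → sum 60
2 9 16 19 1 → sum 47
9 16 19 1 20 → sum 65  > 60 ✓
16 19 1 20 20 → sum 76  > 60 ✓
19 1 20 20 8 → sum 68  > 60 ✓
1 20 20 8 11 → sum 60
5 windows satisfy the condition.

5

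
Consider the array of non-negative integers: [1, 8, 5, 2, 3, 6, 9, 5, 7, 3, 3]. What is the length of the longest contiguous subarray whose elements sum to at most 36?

Extend to the right; shrink from the left whenever the sum exceeds 36:
→ 1: sum 1, len 1
→ 8: sum 9, len 2
→ 5: sum 14, len 3
→ 2: sum 16, len 4
→ 3: sum 19, len 5
→ 6: sum 25, len 6
→ 9: sum 34, len 7
→ 5 (dropped 1, 8): sum 30, len 6
→ 7 (dropped 5): sum 32, len 6
→ 3: sum 35, len 7
→ 3 (dropped 2): sum 36, len 7
Longest length seen: 7.

7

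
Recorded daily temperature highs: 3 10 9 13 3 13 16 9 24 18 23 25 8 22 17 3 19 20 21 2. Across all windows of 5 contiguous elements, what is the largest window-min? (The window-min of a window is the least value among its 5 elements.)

Window mins for each of the 16 positions:
(3, 10, 9, 13, 3) → min 3
(10, 9, 13, 3, 13) → min 3
(9, 13, 3, 13, 16) → min 3
(13, 3, 13, 16, 9) → min 3
(3, 13, 16, 9, 24) → min 3
(13, 16, 9, 24, 18) → min 9
(16, 9, 24, 18, 23) → min 9
(9, 24, 18, 23, 25) → min 9
(24, 18, 23, 25, 8) → min 8
(18, 23, 25, 8, 22) → min 8
(23, 25, 8, 22, 17) → min 8
(25, 8, 22, 17, 3) → min 3
(8, 22, 17, 3, 19) → min 3
(22, 17, 3, 19, 20) → min 3
(17, 3, 19, 20, 21) → min 3
(3, 19, 20, 21, 2) → min 2
Largest of these is 9.

9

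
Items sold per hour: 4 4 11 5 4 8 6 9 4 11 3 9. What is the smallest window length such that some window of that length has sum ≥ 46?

7

add 4: running sum 4 < 46
add 4: running sum 8 < 46
add 11: running sum 19 < 46
add 5: running sum 24 < 46
add 4: running sum 28 < 46
add 8: running sum 36 < 46
add 6: running sum 42 < 46
end 7: [4, 11, 5, 4, 8, 6, 9] sum 47, len 7
end 8: [11, 5, 4, 8, 6, 9, 4] sum 47, len 7
end 9: [5, 4, 8, 6, 9, 4, 11] sum 47, len 7
end 10: [5, 4, 8, 6, 9, 4, 11, 3] sum 50, len 8
end 11: [8, 6, 9, 4, 11, 3, 9] sum 50, len 7
Shortest qualifying length: 7.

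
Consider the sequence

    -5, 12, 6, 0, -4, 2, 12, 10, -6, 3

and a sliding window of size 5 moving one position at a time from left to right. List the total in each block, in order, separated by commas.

(-5, 12, 6, 0, -4) → sum 9
(12, 6, 0, -4, 2) → sum 16
(6, 0, -4, 2, 12) → sum 16
(0, -4, 2, 12, 10) → sum 20
(-4, 2, 12, 10, -6) → sum 14
(2, 12, 10, -6, 3) → sum 21

9, 16, 16, 20, 14, 21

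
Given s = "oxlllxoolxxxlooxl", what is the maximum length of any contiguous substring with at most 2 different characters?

5

[o] 1 distinct, len 1
[o, x] 2 distinct, len 2
[x, l] 2 distinct, len 2
[x, l, l] 2 distinct, len 3
[x, l, l, l] 2 distinct, len 4
[x, l, l, l, x] 2 distinct, len 5
[x, o] 2 distinct, len 2
[x, o, o] 2 distinct, len 3
[o, o, l] 2 distinct, len 3
[l, x] 2 distinct, len 2
[l, x, x] 2 distinct, len 3
[l, x, x, x] 2 distinct, len 4
[l, x, x, x, l] 2 distinct, len 5
[l, o] 2 distinct, len 2
[l, o, o] 2 distinct, len 3
[o, o, x] 2 distinct, len 3
[x, l] 2 distinct, len 2
Longest length with ≤2 distinct: 5.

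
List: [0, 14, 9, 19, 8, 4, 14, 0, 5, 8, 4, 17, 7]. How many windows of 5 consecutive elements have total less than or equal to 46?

[0, 14, 9, 19, 8] → sum 50
[14, 9, 19, 8, 4] → sum 54
[9, 19, 8, 4, 14] → sum 54
[19, 8, 4, 14, 0] → sum 45  ≤ 46 ✓
[8, 4, 14, 0, 5] → sum 31  ≤ 46 ✓
[4, 14, 0, 5, 8] → sum 31  ≤ 46 ✓
[14, 0, 5, 8, 4] → sum 31  ≤ 46 ✓
[0, 5, 8, 4, 17] → sum 34  ≤ 46 ✓
[5, 8, 4, 17, 7] → sum 41  ≤ 46 ✓
6 windows satisfy the condition.

6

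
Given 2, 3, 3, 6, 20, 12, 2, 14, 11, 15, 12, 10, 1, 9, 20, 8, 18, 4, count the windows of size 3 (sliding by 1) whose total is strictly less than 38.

12

(2, 3, 3) → sum 8  < 38 ✓
(3, 3, 6) → sum 12  < 38 ✓
(3, 6, 20) → sum 29  < 38 ✓
(6, 20, 12) → sum 38
(20, 12, 2) → sum 34  < 38 ✓
(12, 2, 14) → sum 28  < 38 ✓
(2, 14, 11) → sum 27  < 38 ✓
(14, 11, 15) → sum 40
(11, 15, 12) → sum 38
(15, 12, 10) → sum 37  < 38 ✓
(12, 10, 1) → sum 23  < 38 ✓
(10, 1, 9) → sum 20  < 38 ✓
(1, 9, 20) → sum 30  < 38 ✓
(9, 20, 8) → sum 37  < 38 ✓
(20, 8, 18) → sum 46
(8, 18, 4) → sum 30  < 38 ✓
12 windows satisfy the condition.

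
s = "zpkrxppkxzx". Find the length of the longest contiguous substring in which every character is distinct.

add z: [z] len 1
add p: [z, p] len 2
add k: [z, p, k] len 3
add r: [z, p, k, r] len 4
add x: [z, p, k, r, x] len 5
add p (repeat p, move left end past it): [k, r, x, p] len 4
add p (repeat p, move left end past it): [p] len 1
add k: [p, k] len 2
add x: [p, k, x] len 3
add z: [p, k, x, z] len 4
add x (repeat x, move left end past it): [z, x] len 2
Longest all-distinct length: 5.

5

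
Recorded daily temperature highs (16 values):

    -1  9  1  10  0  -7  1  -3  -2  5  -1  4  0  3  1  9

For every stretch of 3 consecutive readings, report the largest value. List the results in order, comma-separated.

9, 10, 10, 10, 1, 1, 1, 5, 5, 5, 4, 4, 3, 9

-1 9 1 → max 9
9 1 10 → max 10
1 10 0 → max 10
10 0 -7 → max 10
0 -7 1 → max 1
-7 1 -3 → max 1
1 -3 -2 → max 1
-3 -2 5 → max 5
-2 5 -1 → max 5
5 -1 4 → max 5
-1 4 0 → max 4
4 0 3 → max 4
0 3 1 → max 3
3 1 9 → max 9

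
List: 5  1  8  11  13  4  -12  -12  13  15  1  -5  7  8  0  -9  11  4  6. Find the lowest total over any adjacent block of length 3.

-20

[5, 1, 8] → sum 14
[1, 8, 11] → sum 20
[8, 11, 13] → sum 32
[11, 13, 4] → sum 28
[13, 4, -12] → sum 5
[4, -12, -12] → sum -20
[-12, -12, 13] → sum -11
[-12, 13, 15] → sum 16
[13, 15, 1] → sum 29
[15, 1, -5] → sum 11
[1, -5, 7] → sum 3
[-5, 7, 8] → sum 10
[7, 8, 0] → sum 15
[8, 0, -9] → sum -1
[0, -9, 11] → sum 2
[-9, 11, 4] → sum 6
[11, 4, 6] → sum 21
Lowest of these is -20.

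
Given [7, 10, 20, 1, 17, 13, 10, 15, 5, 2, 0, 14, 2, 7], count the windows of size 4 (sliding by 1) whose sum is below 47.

(7, 10, 20, 1) → sum 38  < 47 ✓
(10, 20, 1, 17) → sum 48
(20, 1, 17, 13) → sum 51
(1, 17, 13, 10) → sum 41  < 47 ✓
(17, 13, 10, 15) → sum 55
(13, 10, 15, 5) → sum 43  < 47 ✓
(10, 15, 5, 2) → sum 32  < 47 ✓
(15, 5, 2, 0) → sum 22  < 47 ✓
(5, 2, 0, 14) → sum 21  < 47 ✓
(2, 0, 14, 2) → sum 18  < 47 ✓
(0, 14, 2, 7) → sum 23  < 47 ✓
8 windows satisfy the condition.

8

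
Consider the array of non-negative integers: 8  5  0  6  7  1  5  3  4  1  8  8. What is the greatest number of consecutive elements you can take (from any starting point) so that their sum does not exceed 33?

9

add 8: [8] sum 8, len 1
add 5: [8, 5] sum 13, len 2
add 0: [8, 5, 0] sum 13, len 3
add 6: [8, 5, 0, 6] sum 19, len 4
add 7: [8, 5, 0, 6, 7] sum 26, len 5
add 1: [8, 5, 0, 6, 7, 1] sum 27, len 6
add 5: [8, 5, 0, 6, 7, 1, 5] sum 32, len 7
add 3: [5, 0, 6, 7, 1, 5, 3] sum 27, len 7
add 4: [5, 0, 6, 7, 1, 5, 3, 4] sum 31, len 8
add 1: [5, 0, 6, 7, 1, 5, 3, 4, 1] sum 32, len 9
add 8: [7, 1, 5, 3, 4, 1, 8] sum 29, len 7
add 8: [1, 5, 3, 4, 1, 8, 8] sum 30, len 7
Longest length seen: 9.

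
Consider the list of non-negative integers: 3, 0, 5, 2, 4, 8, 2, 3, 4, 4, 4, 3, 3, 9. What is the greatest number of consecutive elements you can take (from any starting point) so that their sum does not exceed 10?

[3] sum 3 len 1
[3, 0] sum 3 len 2
[3, 0, 5] sum 8 len 3
[3, 0, 5, 2] sum 10 len 4
[2, 4] sum 6 len 2
[8] sum 8 len 1
[8, 2] sum 10 len 2
[2, 3] sum 5 len 2
[2, 3, 4] sum 9 len 3
[4, 4] sum 8 len 2
[4, 4] sum 8 len 2
[4, 3] sum 7 len 2
[4, 3, 3] sum 10 len 3
[9] sum 9 len 1
Longest length seen: 4.

4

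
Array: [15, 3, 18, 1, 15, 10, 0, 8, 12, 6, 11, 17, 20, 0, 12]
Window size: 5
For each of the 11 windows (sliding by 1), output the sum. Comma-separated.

(15, 3, 18, 1, 15) → sum 52
(3, 18, 1, 15, 10) → sum 47
(18, 1, 15, 10, 0) → sum 44
(1, 15, 10, 0, 8) → sum 34
(15, 10, 0, 8, 12) → sum 45
(10, 0, 8, 12, 6) → sum 36
(0, 8, 12, 6, 11) → sum 37
(8, 12, 6, 11, 17) → sum 54
(12, 6, 11, 17, 20) → sum 66
(6, 11, 17, 20, 0) → sum 54
(11, 17, 20, 0, 12) → sum 60

52, 47, 44, 34, 45, 36, 37, 54, 66, 54, 60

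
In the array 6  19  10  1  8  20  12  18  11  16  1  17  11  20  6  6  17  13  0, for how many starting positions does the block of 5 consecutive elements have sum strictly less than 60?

8

6 19 10 1 8 → sum 44  < 60 ✓
19 10 1 8 20 → sum 58  < 60 ✓
10 1 8 20 12 → sum 51  < 60 ✓
1 8 20 12 18 → sum 59  < 60 ✓
8 20 12 18 11 → sum 69
20 12 18 11 16 → sum 77
12 18 11 16 1 → sum 58  < 60 ✓
18 11 16 1 17 → sum 63
11 16 1 17 11 → sum 56  < 60 ✓
16 1 17 11 20 → sum 65
1 17 11 20 6 → sum 55  < 60 ✓
17 11 20 6 6 → sum 60
11 20 6 6 17 → sum 60
20 6 6 17 13 → sum 62
6 6 17 13 0 → sum 42  < 60 ✓
8 windows satisfy the condition.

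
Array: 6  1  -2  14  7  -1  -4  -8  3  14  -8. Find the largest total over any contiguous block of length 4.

20

[6, 1, -2, 14] → sum 19
[1, -2, 14, 7] → sum 20
[-2, 14, 7, -1] → sum 18
[14, 7, -1, -4] → sum 16
[7, -1, -4, -8] → sum -6
[-1, -4, -8, 3] → sum -10
[-4, -8, 3, 14] → sum 5
[-8, 3, 14, -8] → sum 1
Largest of these is 20.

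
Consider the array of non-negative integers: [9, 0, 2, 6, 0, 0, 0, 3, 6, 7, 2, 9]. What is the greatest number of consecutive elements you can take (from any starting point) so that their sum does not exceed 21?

8

→ 9: sum 9, len 1
→ 0: sum 9, len 2
→ 2: sum 11, len 3
→ 6: sum 17, len 4
→ 0: sum 17, len 5
→ 0: sum 17, len 6
→ 0: sum 17, len 7
→ 3: sum 20, len 8
→ 6 (dropped 9): sum 17, len 8
→ 7 (dropped 0, 2, 6): sum 16, len 6
→ 2: sum 18, len 7
→ 9 (dropped 0, 0, 0, 3, 6): sum 18, len 3
Longest length seen: 8.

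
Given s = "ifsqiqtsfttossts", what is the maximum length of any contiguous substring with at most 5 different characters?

11

add i: window [i] (1 distinct), len 1
add f: window [i, f] (2 distinct), len 2
add s: window [i, f, s] (3 distinct), len 3
add q: window [i, f, s, q] (4 distinct), len 4
add i: window [i, f, s, q, i] (4 distinct), len 5
add q: window [i, f, s, q, i, q] (4 distinct), len 6
add t: window [i, f, s, q, i, q, t] (5 distinct), len 7
add s: window [i, f, s, q, i, q, t, s] (5 distinct), len 8
add f: window [i, f, s, q, i, q, t, s, f] (5 distinct), len 9
add t: window [i, f, s, q, i, q, t, s, f, t] (5 distinct), len 10
add t: window [i, f, s, q, i, q, t, s, f, t, t] (5 distinct), len 11
add o: window [q, t, s, f, t, t, o] (5 distinct), len 7
add s: window [q, t, s, f, t, t, o, s] (5 distinct), len 8
add s: window [q, t, s, f, t, t, o, s, s] (5 distinct), len 9
add t: window [q, t, s, f, t, t, o, s, s, t] (5 distinct), len 10
add s: window [q, t, s, f, t, t, o, s, s, t, s] (5 distinct), len 11
Longest length with ≤5 distinct: 11.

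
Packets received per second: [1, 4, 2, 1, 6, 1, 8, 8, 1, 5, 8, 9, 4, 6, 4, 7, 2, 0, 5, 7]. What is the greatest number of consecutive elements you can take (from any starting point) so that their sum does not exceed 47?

11

[1] sum 1 len 1
[1, 4] sum 5 len 2
[1, 4, 2] sum 7 len 3
[1, 4, 2, 1] sum 8 len 4
[1, 4, 2, 1, 6] sum 14 len 5
[1, 4, 2, 1, 6, 1] sum 15 len 6
[1, 4, 2, 1, 6, 1, 8] sum 23 len 7
[1, 4, 2, 1, 6, 1, 8, 8] sum 31 len 8
[1, 4, 2, 1, 6, 1, 8, 8, 1] sum 32 len 9
[1, 4, 2, 1, 6, 1, 8, 8, 1, 5] sum 37 len 10
[1, 4, 2, 1, 6, 1, 8, 8, 1, 5, 8] sum 45 len 11
[1, 6, 1, 8, 8, 1, 5, 8, 9] sum 47 len 9
[1, 8, 8, 1, 5, 8, 9, 4] sum 44 len 8
[8, 1, 5, 8, 9, 4, 6] sum 41 len 7
[8, 1, 5, 8, 9, 4, 6, 4] sum 45 len 8
[1, 5, 8, 9, 4, 6, 4, 7] sum 44 len 8
[1, 5, 8, 9, 4, 6, 4, 7, 2] sum 46 len 9
[1, 5, 8, 9, 4, 6, 4, 7, 2, 0] sum 46 len 10
[8, 9, 4, 6, 4, 7, 2, 0, 5] sum 45 len 9
[9, 4, 6, 4, 7, 2, 0, 5, 7] sum 44 len 9
Longest length seen: 11.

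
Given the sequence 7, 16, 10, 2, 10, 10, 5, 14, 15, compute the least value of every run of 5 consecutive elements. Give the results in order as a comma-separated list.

[7, 16, 10, 2, 10] → min 2
[16, 10, 2, 10, 10] → min 2
[10, 2, 10, 10, 5] → min 2
[2, 10, 10, 5, 14] → min 2
[10, 10, 5, 14, 15] → min 5

2, 2, 2, 2, 5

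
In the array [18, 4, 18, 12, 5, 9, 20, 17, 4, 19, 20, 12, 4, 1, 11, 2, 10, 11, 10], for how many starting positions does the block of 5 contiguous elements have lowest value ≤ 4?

13

[18, 4, 18, 12, 5] → min 4  ≤ 4 ✓
[4, 18, 12, 5, 9] → min 4  ≤ 4 ✓
[18, 12, 5, 9, 20] → min 5
[12, 5, 9, 20, 17] → min 5
[5, 9, 20, 17, 4] → min 4  ≤ 4 ✓
[9, 20, 17, 4, 19] → min 4  ≤ 4 ✓
[20, 17, 4, 19, 20] → min 4  ≤ 4 ✓
[17, 4, 19, 20, 12] → min 4  ≤ 4 ✓
[4, 19, 20, 12, 4] → min 4  ≤ 4 ✓
[19, 20, 12, 4, 1] → min 1  ≤ 4 ✓
[20, 12, 4, 1, 11] → min 1  ≤ 4 ✓
[12, 4, 1, 11, 2] → min 1  ≤ 4 ✓
[4, 1, 11, 2, 10] → min 1  ≤ 4 ✓
[1, 11, 2, 10, 11] → min 1  ≤ 4 ✓
[11, 2, 10, 11, 10] → min 2  ≤ 4 ✓
13 windows satisfy the condition.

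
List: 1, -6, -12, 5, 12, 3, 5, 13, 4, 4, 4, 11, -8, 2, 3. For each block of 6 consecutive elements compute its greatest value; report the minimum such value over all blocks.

Each size-6 window and its max:
[1, -6, -12, 5, 12, 3] → max 12
[-6, -12, 5, 12, 3, 5] → max 12
[-12, 5, 12, 3, 5, 13] → max 13
[5, 12, 3, 5, 13, 4] → max 13
[12, 3, 5, 13, 4, 4] → max 13
[3, 5, 13, 4, 4, 4] → max 13
[5, 13, 4, 4, 4, 11] → max 13
[13, 4, 4, 4, 11, -8] → max 13
[4, 4, 4, 11, -8, 2] → max 11
[4, 4, 11, -8, 2, 3] → max 11
Minimum of these is 11.

11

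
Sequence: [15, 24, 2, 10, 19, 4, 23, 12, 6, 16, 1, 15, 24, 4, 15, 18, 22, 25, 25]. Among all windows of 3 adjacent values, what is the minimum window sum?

23

Window sums for each of the 17 positions:
(15, 24, 2) → sum 41
(24, 2, 10) → sum 36
(2, 10, 19) → sum 31
(10, 19, 4) → sum 33
(19, 4, 23) → sum 46
(4, 23, 12) → sum 39
(23, 12, 6) → sum 41
(12, 6, 16) → sum 34
(6, 16, 1) → sum 23
(16, 1, 15) → sum 32
(1, 15, 24) → sum 40
(15, 24, 4) → sum 43
(24, 4, 15) → sum 43
(4, 15, 18) → sum 37
(15, 18, 22) → sum 55
(18, 22, 25) → sum 65
(22, 25, 25) → sum 72
Minimum of these is 23.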